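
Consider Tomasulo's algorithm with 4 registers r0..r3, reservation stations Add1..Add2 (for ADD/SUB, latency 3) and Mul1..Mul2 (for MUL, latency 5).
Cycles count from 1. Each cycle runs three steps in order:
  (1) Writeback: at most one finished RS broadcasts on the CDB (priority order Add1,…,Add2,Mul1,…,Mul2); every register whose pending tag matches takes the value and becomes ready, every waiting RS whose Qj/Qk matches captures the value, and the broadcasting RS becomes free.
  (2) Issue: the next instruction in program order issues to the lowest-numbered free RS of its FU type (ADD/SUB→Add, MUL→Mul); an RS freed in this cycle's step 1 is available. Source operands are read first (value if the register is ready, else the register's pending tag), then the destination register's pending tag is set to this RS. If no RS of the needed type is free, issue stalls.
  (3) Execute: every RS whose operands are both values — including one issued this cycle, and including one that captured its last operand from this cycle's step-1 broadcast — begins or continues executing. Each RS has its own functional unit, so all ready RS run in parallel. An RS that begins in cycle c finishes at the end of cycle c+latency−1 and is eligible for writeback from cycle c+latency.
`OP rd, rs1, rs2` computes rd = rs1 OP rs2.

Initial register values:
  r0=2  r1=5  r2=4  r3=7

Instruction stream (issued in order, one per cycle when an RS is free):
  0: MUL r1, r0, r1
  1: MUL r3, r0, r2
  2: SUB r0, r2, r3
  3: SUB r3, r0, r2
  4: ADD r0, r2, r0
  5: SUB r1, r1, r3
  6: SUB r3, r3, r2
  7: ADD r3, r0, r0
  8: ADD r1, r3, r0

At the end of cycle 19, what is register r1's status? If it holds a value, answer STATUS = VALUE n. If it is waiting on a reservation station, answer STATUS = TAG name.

STATUS = TAG Add2

  c1: issue MUL r1<-Mul1  regs: r0:2,r1:Mul1,r2:4,r3:7
  c2: issue MUL r3<-Mul2  regs: r0:2,r1:Mul1,r2:4,r3:Mul2
  c3: issue SUB r0<-Add1  regs: r0:Add1,r1:Mul1,r2:4,r3:Mul2
  c4: issue SUB r3<-Add2  regs: r0:Add1,r1:Mul1,r2:4,r3:Add2
  c5: stall  regs: r0:Add1,r1:Mul1,r2:4,r3:Add2
  c6: CDB Mul1=10; stall  regs: r0:Add1,r1:10,r2:4,r3:Add2
  c7: CDB Mul2=8; stall  regs: r0:Add1,r1:10,r2:4,r3:Add2
  c8: stall  regs: r0:Add1,r1:10,r2:4,r3:Add2
  c9: stall  regs: r0:Add1,r1:10,r2:4,r3:Add2
  c10: CDB Add1=-4; issue ADD r0<-Add1  regs: r0:Add1,r1:10,r2:4,r3:Add2
  c11: stall  regs: r0:Add1,r1:10,r2:4,r3:Add2
  c12: stall  regs: r0:Add1,r1:10,r2:4,r3:Add2
  c13: CDB Add1=0; issue SUB r1<-Add1  regs: r0:0,r1:Add1,r2:4,r3:Add2
  c14: CDB Add2=-8; issue SUB r3<-Add2  regs: r0:0,r1:Add1,r2:4,r3:Add2
  c15: stall  regs: r0:0,r1:Add1,r2:4,r3:Add2
  c16: stall  regs: r0:0,r1:Add1,r2:4,r3:Add2
  c17: CDB Add1=18; issue ADD r3<-Add1  regs: r0:0,r1:18,r2:4,r3:Add1
  c18: CDB Add2=-12; issue ADD r1<-Add2  regs: r0:0,r1:Add2,r2:4,r3:Add1
  c19: -  regs: r0:0,r1:Add2,r2:4,r3:Add1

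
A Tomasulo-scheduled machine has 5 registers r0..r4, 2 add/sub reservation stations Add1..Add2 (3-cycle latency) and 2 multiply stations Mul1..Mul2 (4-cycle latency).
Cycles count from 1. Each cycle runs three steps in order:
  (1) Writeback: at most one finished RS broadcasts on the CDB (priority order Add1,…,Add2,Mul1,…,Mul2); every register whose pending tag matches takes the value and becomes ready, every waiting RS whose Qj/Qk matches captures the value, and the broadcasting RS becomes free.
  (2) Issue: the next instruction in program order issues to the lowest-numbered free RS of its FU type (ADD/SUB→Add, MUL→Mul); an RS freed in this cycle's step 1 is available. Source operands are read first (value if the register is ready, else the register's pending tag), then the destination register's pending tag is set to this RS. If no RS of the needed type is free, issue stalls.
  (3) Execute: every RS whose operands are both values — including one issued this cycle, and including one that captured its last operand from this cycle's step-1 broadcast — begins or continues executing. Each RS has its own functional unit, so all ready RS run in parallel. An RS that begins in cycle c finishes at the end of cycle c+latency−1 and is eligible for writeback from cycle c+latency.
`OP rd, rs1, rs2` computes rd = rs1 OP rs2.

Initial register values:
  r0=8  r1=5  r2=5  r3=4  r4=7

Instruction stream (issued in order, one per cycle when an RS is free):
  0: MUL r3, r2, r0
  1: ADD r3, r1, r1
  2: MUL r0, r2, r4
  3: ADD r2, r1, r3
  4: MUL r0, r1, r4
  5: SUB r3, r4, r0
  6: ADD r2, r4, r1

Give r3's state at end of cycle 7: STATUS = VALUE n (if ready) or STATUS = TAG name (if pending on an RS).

STATUS = TAG Add1

  c1: issue MUL r3<-Mul1  regs: r0:8,r1:5,r2:5,r3:Mul1,r4:7
  c2: issue ADD r3<-Add1  regs: r0:8,r1:5,r2:5,r3:Add1,r4:7
  c3: issue MUL r0<-Mul2  regs: r0:Mul2,r1:5,r2:5,r3:Add1,r4:7
  c4: issue ADD r2<-Add2  regs: r0:Mul2,r1:5,r2:Add2,r3:Add1,r4:7
  c5: CDB Add1=10; stall  regs: r0:Mul2,r1:5,r2:Add2,r3:10,r4:7
  c6: CDB Mul1=40; issue MUL r0<-Mul1  regs: r0:Mul1,r1:5,r2:Add2,r3:10,r4:7
  c7: CDB Mul2=35; issue SUB r3<-Add1  regs: r0:Mul1,r1:5,r2:Add2,r3:Add1,r4:7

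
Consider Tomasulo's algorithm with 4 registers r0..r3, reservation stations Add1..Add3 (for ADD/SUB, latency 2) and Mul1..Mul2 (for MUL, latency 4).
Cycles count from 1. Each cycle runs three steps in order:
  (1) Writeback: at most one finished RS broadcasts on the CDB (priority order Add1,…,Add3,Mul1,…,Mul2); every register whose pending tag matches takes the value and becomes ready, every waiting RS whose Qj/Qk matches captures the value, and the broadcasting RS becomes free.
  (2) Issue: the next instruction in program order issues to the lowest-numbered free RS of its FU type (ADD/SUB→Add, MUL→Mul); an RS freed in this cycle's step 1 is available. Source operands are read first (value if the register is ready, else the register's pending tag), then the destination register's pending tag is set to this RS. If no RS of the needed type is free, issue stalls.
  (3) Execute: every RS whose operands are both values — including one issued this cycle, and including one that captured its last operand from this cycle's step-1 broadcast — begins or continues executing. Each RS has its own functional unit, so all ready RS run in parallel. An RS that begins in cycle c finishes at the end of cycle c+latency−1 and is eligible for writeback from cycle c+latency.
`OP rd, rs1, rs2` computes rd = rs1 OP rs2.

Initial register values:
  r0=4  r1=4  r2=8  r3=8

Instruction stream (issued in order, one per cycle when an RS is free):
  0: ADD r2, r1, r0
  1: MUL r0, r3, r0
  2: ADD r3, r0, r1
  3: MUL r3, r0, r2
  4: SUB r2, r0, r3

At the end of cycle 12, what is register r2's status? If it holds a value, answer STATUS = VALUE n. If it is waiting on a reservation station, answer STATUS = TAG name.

STATUS = VALUE -224

cycle 1: issue ADD r2<-Add1 // r0:4,r1:4,r2:Add1,r3:8
cycle 2: issue MUL r0<-Mul1 // r0:Mul1,r1:4,r2:Add1,r3:8
cycle 3: CDB Add1=8; issue ADD r3<-Add1 // r0:Mul1,r1:4,r2:8,r3:Add1
cycle 4: issue MUL r3<-Mul2 // r0:Mul1,r1:4,r2:8,r3:Mul2
cycle 5: issue SUB r2<-Add2 // r0:Mul1,r1:4,r2:Add2,r3:Mul2
cycle 6: CDB Mul1=32 // r0:32,r1:4,r2:Add2,r3:Mul2
cycle 7: - // r0:32,r1:4,r2:Add2,r3:Mul2
cycle 8: CDB Add1=36 // r0:32,r1:4,r2:Add2,r3:Mul2
cycle 9: - // r0:32,r1:4,r2:Add2,r3:Mul2
cycle 10: CDB Mul2=256 // r0:32,r1:4,r2:Add2,r3:256
cycle 11: - // r0:32,r1:4,r2:Add2,r3:256
cycle 12: CDB Add2=-224 // r0:32,r1:4,r2:-224,r3:256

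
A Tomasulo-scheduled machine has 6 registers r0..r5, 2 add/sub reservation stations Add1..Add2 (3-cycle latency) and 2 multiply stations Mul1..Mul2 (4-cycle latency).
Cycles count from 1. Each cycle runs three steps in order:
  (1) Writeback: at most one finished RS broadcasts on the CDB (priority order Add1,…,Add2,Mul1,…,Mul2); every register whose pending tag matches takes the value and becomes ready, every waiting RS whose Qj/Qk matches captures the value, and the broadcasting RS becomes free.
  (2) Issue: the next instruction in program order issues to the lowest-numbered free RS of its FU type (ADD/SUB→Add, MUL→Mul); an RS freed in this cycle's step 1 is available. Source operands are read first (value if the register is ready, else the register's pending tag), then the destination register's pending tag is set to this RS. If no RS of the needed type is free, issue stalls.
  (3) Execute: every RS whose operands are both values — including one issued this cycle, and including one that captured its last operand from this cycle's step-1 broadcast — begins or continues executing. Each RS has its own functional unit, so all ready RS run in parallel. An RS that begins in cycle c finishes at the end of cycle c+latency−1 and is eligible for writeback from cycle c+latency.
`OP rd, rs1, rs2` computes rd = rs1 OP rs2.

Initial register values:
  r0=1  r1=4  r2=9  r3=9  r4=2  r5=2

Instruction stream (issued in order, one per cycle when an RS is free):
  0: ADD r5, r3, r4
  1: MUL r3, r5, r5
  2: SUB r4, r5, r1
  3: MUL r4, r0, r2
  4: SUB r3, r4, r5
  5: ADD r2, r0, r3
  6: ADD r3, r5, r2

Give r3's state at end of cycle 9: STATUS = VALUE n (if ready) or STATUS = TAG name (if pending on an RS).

STATUS = TAG Add1

  c1: issue ADD r5<-Add1  regs: r0:1,r1:4,r2:9,r3:9,r4:2,r5:Add1
  c2: issue MUL r3<-Mul1  regs: r0:1,r1:4,r2:9,r3:Mul1,r4:2,r5:Add1
  c3: issue SUB r4<-Add2  regs: r0:1,r1:4,r2:9,r3:Mul1,r4:Add2,r5:Add1
  c4: CDB Add1=11; issue MUL r4<-Mul2  regs: r0:1,r1:4,r2:9,r3:Mul1,r4:Mul2,r5:11
  c5: issue SUB r3<-Add1  regs: r0:1,r1:4,r2:9,r3:Add1,r4:Mul2,r5:11
  c6: stall  regs: r0:1,r1:4,r2:9,r3:Add1,r4:Mul2,r5:11
  c7: CDB Add2=7; issue ADD r2<-Add2  regs: r0:1,r1:4,r2:Add2,r3:Add1,r4:Mul2,r5:11
  c8: CDB Mul1=121; stall  regs: r0:1,r1:4,r2:Add2,r3:Add1,r4:Mul2,r5:11
  c9: CDB Mul2=9; stall  regs: r0:1,r1:4,r2:Add2,r3:Add1,r4:9,r5:11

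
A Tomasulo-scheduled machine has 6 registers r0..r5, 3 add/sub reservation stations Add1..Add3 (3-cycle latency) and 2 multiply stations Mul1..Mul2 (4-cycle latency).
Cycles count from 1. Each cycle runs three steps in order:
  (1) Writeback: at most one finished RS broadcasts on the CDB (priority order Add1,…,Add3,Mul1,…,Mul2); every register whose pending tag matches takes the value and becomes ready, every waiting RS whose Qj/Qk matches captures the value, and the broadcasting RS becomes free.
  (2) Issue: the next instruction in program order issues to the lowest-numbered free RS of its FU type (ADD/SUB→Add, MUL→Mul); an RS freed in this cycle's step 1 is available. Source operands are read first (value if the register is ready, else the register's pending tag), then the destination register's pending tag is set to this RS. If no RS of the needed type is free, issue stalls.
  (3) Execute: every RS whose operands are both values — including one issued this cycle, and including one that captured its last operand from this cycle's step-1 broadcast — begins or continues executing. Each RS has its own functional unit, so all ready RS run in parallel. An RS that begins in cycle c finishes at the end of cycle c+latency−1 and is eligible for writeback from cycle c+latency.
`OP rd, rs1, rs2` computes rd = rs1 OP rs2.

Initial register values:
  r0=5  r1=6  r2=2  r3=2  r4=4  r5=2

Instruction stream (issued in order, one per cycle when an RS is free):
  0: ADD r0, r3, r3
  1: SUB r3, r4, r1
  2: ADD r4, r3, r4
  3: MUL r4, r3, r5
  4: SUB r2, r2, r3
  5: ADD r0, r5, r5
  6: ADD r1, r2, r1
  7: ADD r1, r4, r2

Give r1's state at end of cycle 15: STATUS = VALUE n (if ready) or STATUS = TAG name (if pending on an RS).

STATUS = VALUE 0

c1: issue ADD r0<-Add1 | r0:Add1,r1:6,r2:2,r3:2,r4:4,r5:2
c2: issue SUB r3<-Add2 | r0:Add1,r1:6,r2:2,r3:Add2,r4:4,r5:2
c3: issue ADD r4<-Add3 | r0:Add1,r1:6,r2:2,r3:Add2,r4:Add3,r5:2
c4: CDB Add1=4; issue MUL r4<-Mul1 | r0:4,r1:6,r2:2,r3:Add2,r4:Mul1,r5:2
c5: CDB Add2=-2; issue SUB r2<-Add1 | r0:4,r1:6,r2:Add1,r3:-2,r4:Mul1,r5:2
c6: issue ADD r0<-Add2 | r0:Add2,r1:6,r2:Add1,r3:-2,r4:Mul1,r5:2
c7: stall | r0:Add2,r1:6,r2:Add1,r3:-2,r4:Mul1,r5:2
c8: CDB Add1=4; issue ADD r1<-Add1 | r0:Add2,r1:Add1,r2:4,r3:-2,r4:Mul1,r5:2
c9: CDB Add2=4; issue ADD r1<-Add2 | r0:4,r1:Add2,r2:4,r3:-2,r4:Mul1,r5:2
c10: CDB Add3=2 | r0:4,r1:Add2,r2:4,r3:-2,r4:Mul1,r5:2
c11: CDB Add1=10 | r0:4,r1:Add2,r2:4,r3:-2,r4:Mul1,r5:2
c12: CDB Mul1=-4 | r0:4,r1:Add2,r2:4,r3:-2,r4:-4,r5:2
c13: - | r0:4,r1:Add2,r2:4,r3:-2,r4:-4,r5:2
c14: - | r0:4,r1:Add2,r2:4,r3:-2,r4:-4,r5:2
c15: CDB Add2=0 | r0:4,r1:0,r2:4,r3:-2,r4:-4,r5:2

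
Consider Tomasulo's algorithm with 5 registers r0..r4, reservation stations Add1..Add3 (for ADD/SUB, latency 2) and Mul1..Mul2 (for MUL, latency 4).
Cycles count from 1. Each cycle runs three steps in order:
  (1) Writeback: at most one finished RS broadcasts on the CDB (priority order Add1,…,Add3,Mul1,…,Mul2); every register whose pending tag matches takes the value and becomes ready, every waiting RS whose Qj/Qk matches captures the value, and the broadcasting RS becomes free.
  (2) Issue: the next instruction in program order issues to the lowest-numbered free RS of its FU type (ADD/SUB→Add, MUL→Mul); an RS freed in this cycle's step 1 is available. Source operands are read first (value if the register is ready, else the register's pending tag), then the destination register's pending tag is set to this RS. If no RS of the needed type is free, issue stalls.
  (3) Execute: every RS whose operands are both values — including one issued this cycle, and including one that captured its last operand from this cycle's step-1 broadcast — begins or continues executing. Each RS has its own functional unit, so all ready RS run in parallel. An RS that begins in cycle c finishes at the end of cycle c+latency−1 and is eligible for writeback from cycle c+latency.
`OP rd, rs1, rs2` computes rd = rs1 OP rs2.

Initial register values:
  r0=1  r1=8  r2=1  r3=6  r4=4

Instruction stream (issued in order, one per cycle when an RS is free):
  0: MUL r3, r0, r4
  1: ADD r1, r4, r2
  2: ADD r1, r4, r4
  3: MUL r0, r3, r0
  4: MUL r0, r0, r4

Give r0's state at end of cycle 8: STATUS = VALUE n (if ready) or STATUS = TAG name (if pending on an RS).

cycle 1: issue MUL r3<-Mul1 // r0:1,r1:8,r2:1,r3:Mul1,r4:4
cycle 2: issue ADD r1<-Add1 // r0:1,r1:Add1,r2:1,r3:Mul1,r4:4
cycle 3: issue ADD r1<-Add2 // r0:1,r1:Add2,r2:1,r3:Mul1,r4:4
cycle 4: CDB Add1=5; issue MUL r0<-Mul2 // r0:Mul2,r1:Add2,r2:1,r3:Mul1,r4:4
cycle 5: CDB Add2=8; stall // r0:Mul2,r1:8,r2:1,r3:Mul1,r4:4
cycle 6: CDB Mul1=4; issue MUL r0<-Mul1 // r0:Mul1,r1:8,r2:1,r3:4,r4:4
cycle 7: - // r0:Mul1,r1:8,r2:1,r3:4,r4:4
cycle 8: - // r0:Mul1,r1:8,r2:1,r3:4,r4:4

STATUS = TAG Mul1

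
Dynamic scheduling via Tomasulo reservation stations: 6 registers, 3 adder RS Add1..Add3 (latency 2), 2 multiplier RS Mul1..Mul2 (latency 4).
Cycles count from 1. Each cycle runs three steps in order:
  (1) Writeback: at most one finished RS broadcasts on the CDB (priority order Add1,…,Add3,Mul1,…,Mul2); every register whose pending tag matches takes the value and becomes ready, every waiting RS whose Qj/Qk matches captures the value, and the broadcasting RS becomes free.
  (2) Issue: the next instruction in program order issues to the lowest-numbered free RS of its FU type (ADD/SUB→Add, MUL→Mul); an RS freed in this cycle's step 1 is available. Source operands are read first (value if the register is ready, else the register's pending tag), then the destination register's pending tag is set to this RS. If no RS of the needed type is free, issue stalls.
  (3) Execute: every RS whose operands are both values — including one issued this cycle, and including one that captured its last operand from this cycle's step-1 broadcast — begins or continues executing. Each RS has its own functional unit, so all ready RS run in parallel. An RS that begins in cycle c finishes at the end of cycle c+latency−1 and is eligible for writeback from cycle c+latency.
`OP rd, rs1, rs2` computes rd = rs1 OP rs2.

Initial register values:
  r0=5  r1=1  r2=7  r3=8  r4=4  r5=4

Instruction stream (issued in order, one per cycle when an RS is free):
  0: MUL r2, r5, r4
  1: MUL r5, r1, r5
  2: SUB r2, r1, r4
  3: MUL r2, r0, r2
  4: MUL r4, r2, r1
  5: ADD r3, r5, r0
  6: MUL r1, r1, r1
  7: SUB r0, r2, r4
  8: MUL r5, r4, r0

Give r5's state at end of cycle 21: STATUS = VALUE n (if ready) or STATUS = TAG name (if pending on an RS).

STATUS = TAG Mul1

cycle 1: issue MUL r2<-Mul1 // r0:5,r1:1,r2:Mul1,r3:8,r4:4,r5:4
cycle 2: issue MUL r5<-Mul2 // r0:5,r1:1,r2:Mul1,r3:8,r4:4,r5:Mul2
cycle 3: issue SUB r2<-Add1 // r0:5,r1:1,r2:Add1,r3:8,r4:4,r5:Mul2
cycle 4: stall // r0:5,r1:1,r2:Add1,r3:8,r4:4,r5:Mul2
cycle 5: CDB Add1=-3; stall // r0:5,r1:1,r2:-3,r3:8,r4:4,r5:Mul2
cycle 6: CDB Mul1=16; issue MUL r2<-Mul1 // r0:5,r1:1,r2:Mul1,r3:8,r4:4,r5:Mul2
cycle 7: CDB Mul2=4; issue MUL r4<-Mul2 // r0:5,r1:1,r2:Mul1,r3:8,r4:Mul2,r5:4
cycle 8: issue ADD r3<-Add1 // r0:5,r1:1,r2:Mul1,r3:Add1,r4:Mul2,r5:4
cycle 9: stall // r0:5,r1:1,r2:Mul1,r3:Add1,r4:Mul2,r5:4
cycle 10: CDB Add1=9; stall // r0:5,r1:1,r2:Mul1,r3:9,r4:Mul2,r5:4
cycle 11: CDB Mul1=-15; issue MUL r1<-Mul1 // r0:5,r1:Mul1,r2:-15,r3:9,r4:Mul2,r5:4
cycle 12: issue SUB r0<-Add1 // r0:Add1,r1:Mul1,r2:-15,r3:9,r4:Mul2,r5:4
cycle 13: stall // r0:Add1,r1:Mul1,r2:-15,r3:9,r4:Mul2,r5:4
cycle 14: stall // r0:Add1,r1:Mul1,r2:-15,r3:9,r4:Mul2,r5:4
cycle 15: CDB Mul1=1; issue MUL r5<-Mul1 // r0:Add1,r1:1,r2:-15,r3:9,r4:Mul2,r5:Mul1
cycle 16: CDB Mul2=-15 // r0:Add1,r1:1,r2:-15,r3:9,r4:-15,r5:Mul1
cycle 17: - // r0:Add1,r1:1,r2:-15,r3:9,r4:-15,r5:Mul1
cycle 18: CDB Add1=0 // r0:0,r1:1,r2:-15,r3:9,r4:-15,r5:Mul1
cycle 19: - // r0:0,r1:1,r2:-15,r3:9,r4:-15,r5:Mul1
cycle 20: - // r0:0,r1:1,r2:-15,r3:9,r4:-15,r5:Mul1
cycle 21: - // r0:0,r1:1,r2:-15,r3:9,r4:-15,r5:Mul1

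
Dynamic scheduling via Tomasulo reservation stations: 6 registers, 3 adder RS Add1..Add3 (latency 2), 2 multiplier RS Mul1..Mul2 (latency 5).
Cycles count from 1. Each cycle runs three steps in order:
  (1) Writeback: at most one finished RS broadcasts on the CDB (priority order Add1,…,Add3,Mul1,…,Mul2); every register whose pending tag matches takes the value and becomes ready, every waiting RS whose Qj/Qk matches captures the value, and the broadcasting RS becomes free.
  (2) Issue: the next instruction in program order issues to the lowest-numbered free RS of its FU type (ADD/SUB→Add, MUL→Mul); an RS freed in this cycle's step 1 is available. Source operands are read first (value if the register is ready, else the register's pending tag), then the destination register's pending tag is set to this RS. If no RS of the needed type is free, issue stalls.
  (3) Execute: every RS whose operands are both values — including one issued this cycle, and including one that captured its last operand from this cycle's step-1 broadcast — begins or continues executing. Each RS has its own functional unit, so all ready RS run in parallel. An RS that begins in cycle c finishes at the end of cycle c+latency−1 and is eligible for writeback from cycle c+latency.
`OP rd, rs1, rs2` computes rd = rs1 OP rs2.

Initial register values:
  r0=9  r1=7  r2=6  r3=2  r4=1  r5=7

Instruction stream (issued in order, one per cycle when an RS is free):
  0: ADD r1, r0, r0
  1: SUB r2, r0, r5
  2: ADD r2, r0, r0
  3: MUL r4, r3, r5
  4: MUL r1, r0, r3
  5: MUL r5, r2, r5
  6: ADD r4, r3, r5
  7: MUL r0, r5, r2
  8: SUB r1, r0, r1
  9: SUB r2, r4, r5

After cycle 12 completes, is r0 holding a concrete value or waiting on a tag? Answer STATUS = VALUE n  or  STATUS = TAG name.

  c1: issue ADD r1<-Add1  regs: r0:9,r1:Add1,r2:6,r3:2,r4:1,r5:7
  c2: issue SUB r2<-Add2  regs: r0:9,r1:Add1,r2:Add2,r3:2,r4:1,r5:7
  c3: CDB Add1=18; issue ADD r2<-Add1  regs: r0:9,r1:18,r2:Add1,r3:2,r4:1,r5:7
  c4: CDB Add2=2; issue MUL r4<-Mul1  regs: r0:9,r1:18,r2:Add1,r3:2,r4:Mul1,r5:7
  c5: CDB Add1=18; issue MUL r1<-Mul2  regs: r0:9,r1:Mul2,r2:18,r3:2,r4:Mul1,r5:7
  c6: stall  regs: r0:9,r1:Mul2,r2:18,r3:2,r4:Mul1,r5:7
  c7: stall  regs: r0:9,r1:Mul2,r2:18,r3:2,r4:Mul1,r5:7
  c8: stall  regs: r0:9,r1:Mul2,r2:18,r3:2,r4:Mul1,r5:7
  c9: CDB Mul1=14; issue MUL r5<-Mul1  regs: r0:9,r1:Mul2,r2:18,r3:2,r4:14,r5:Mul1
  c10: CDB Mul2=18; issue ADD r4<-Add1  regs: r0:9,r1:18,r2:18,r3:2,r4:Add1,r5:Mul1
  c11: issue MUL r0<-Mul2  regs: r0:Mul2,r1:18,r2:18,r3:2,r4:Add1,r5:Mul1
  c12: issue SUB r1<-Add2  regs: r0:Mul2,r1:Add2,r2:18,r3:2,r4:Add1,r5:Mul1

STATUS = TAG Mul2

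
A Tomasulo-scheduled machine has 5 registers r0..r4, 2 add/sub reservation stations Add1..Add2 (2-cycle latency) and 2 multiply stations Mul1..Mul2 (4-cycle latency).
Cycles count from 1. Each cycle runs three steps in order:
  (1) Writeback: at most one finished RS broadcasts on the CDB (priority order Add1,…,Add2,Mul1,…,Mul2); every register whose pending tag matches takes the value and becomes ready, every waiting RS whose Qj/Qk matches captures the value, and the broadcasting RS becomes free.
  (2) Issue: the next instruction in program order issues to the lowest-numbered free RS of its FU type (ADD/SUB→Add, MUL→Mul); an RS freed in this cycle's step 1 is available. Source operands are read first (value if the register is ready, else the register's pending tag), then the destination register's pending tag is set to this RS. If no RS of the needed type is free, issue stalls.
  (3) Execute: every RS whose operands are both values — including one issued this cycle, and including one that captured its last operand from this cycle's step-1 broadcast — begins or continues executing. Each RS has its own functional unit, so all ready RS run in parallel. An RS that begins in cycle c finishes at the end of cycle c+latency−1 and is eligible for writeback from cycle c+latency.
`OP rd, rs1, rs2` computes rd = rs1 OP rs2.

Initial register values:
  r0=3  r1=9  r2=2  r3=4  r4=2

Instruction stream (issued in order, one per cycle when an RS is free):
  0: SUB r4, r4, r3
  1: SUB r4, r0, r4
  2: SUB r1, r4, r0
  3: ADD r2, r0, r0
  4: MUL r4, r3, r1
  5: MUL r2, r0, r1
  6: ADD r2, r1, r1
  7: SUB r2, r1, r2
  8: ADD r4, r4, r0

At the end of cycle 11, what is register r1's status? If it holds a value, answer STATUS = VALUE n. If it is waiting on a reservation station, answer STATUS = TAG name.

STATUS = VALUE 2

c1: issue SUB r4<-Add1 | r0:3,r1:9,r2:2,r3:4,r4:Add1
c2: issue SUB r4<-Add2 | r0:3,r1:9,r2:2,r3:4,r4:Add2
c3: CDB Add1=-2; issue SUB r1<-Add1 | r0:3,r1:Add1,r2:2,r3:4,r4:Add2
c4: stall | r0:3,r1:Add1,r2:2,r3:4,r4:Add2
c5: CDB Add2=5; issue ADD r2<-Add2 | r0:3,r1:Add1,r2:Add2,r3:4,r4:5
c6: issue MUL r4<-Mul1 | r0:3,r1:Add1,r2:Add2,r3:4,r4:Mul1
c7: CDB Add1=2; issue MUL r2<-Mul2 | r0:3,r1:2,r2:Mul2,r3:4,r4:Mul1
c8: CDB Add2=6; issue ADD r2<-Add1 | r0:3,r1:2,r2:Add1,r3:4,r4:Mul1
c9: issue SUB r2<-Add2 | r0:3,r1:2,r2:Add2,r3:4,r4:Mul1
c10: CDB Add1=4; issue ADD r4<-Add1 | r0:3,r1:2,r2:Add2,r3:4,r4:Add1
c11: CDB Mul1=8 | r0:3,r1:2,r2:Add2,r3:4,r4:Add1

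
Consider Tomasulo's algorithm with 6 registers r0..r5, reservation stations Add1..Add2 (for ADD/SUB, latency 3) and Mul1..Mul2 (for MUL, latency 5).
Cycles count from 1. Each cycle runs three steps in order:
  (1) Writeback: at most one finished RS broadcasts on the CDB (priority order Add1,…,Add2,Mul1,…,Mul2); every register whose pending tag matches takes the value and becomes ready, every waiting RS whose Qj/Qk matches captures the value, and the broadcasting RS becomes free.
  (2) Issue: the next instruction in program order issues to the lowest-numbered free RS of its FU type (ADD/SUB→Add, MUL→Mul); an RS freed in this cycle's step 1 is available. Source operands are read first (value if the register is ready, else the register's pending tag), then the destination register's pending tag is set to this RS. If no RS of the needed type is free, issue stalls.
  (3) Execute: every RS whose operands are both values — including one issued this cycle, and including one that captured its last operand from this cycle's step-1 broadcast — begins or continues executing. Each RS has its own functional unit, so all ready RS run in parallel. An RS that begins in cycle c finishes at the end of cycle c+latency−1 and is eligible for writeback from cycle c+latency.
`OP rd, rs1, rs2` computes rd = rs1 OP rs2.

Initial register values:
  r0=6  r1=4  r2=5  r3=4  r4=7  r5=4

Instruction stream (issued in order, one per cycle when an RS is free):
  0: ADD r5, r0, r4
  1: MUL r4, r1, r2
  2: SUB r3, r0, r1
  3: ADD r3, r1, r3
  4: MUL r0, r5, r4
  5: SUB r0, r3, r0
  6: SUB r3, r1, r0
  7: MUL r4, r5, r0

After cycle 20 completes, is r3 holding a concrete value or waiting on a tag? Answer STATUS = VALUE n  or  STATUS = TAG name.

  c1: issue ADD r5<-Add1  regs: r0:6,r1:4,r2:5,r3:4,r4:7,r5:Add1
  c2: issue MUL r4<-Mul1  regs: r0:6,r1:4,r2:5,r3:4,r4:Mul1,r5:Add1
  c3: issue SUB r3<-Add2  regs: r0:6,r1:4,r2:5,r3:Add2,r4:Mul1,r5:Add1
  c4: CDB Add1=13; issue ADD r3<-Add1  regs: r0:6,r1:4,r2:5,r3:Add1,r4:Mul1,r5:13
  c5: issue MUL r0<-Mul2  regs: r0:Mul2,r1:4,r2:5,r3:Add1,r4:Mul1,r5:13
  c6: CDB Add2=2; issue SUB r0<-Add2  regs: r0:Add2,r1:4,r2:5,r3:Add1,r4:Mul1,r5:13
  c7: CDB Mul1=20; stall  regs: r0:Add2,r1:4,r2:5,r3:Add1,r4:20,r5:13
  c8: stall  regs: r0:Add2,r1:4,r2:5,r3:Add1,r4:20,r5:13
  c9: CDB Add1=6; issue SUB r3<-Add1  regs: r0:Add2,r1:4,r2:5,r3:Add1,r4:20,r5:13
  c10: issue MUL r4<-Mul1  regs: r0:Add2,r1:4,r2:5,r3:Add1,r4:Mul1,r5:13
  c11: -  regs: r0:Add2,r1:4,r2:5,r3:Add1,r4:Mul1,r5:13
  c12: CDB Mul2=260  regs: r0:Add2,r1:4,r2:5,r3:Add1,r4:Mul1,r5:13
  c13: -  regs: r0:Add2,r1:4,r2:5,r3:Add1,r4:Mul1,r5:13
  c14: -  regs: r0:Add2,r1:4,r2:5,r3:Add1,r4:Mul1,r5:13
  c15: CDB Add2=-254  regs: r0:-254,r1:4,r2:5,r3:Add1,r4:Mul1,r5:13
  c16: -  regs: r0:-254,r1:4,r2:5,r3:Add1,r4:Mul1,r5:13
  c17: -  regs: r0:-254,r1:4,r2:5,r3:Add1,r4:Mul1,r5:13
  c18: CDB Add1=258  regs: r0:-254,r1:4,r2:5,r3:258,r4:Mul1,r5:13
  c19: -  regs: r0:-254,r1:4,r2:5,r3:258,r4:Mul1,r5:13
  c20: CDB Mul1=-3302  regs: r0:-254,r1:4,r2:5,r3:258,r4:-3302,r5:13

STATUS = VALUE 258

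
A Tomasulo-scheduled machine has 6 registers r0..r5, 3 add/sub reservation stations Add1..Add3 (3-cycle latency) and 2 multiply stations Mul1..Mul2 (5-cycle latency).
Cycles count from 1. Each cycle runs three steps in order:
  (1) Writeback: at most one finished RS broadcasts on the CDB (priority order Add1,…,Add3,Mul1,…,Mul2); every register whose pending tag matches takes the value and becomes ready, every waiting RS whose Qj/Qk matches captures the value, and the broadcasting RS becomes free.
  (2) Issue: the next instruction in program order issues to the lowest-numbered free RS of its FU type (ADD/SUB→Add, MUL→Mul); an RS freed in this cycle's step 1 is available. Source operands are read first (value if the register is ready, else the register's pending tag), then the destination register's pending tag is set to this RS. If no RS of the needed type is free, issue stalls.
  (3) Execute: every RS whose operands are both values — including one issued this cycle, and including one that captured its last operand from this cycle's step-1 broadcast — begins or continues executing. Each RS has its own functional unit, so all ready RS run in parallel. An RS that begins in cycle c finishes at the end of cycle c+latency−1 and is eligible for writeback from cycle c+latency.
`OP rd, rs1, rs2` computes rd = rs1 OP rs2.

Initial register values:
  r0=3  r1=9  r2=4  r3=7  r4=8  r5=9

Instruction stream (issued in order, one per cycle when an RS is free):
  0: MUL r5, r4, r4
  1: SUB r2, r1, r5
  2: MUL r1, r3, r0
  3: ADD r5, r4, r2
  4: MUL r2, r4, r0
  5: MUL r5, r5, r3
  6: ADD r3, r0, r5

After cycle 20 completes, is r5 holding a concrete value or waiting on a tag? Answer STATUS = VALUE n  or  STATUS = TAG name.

cycle 1: issue MUL r5<-Mul1 // r0:3,r1:9,r2:4,r3:7,r4:8,r5:Mul1
cycle 2: issue SUB r2<-Add1 // r0:3,r1:9,r2:Add1,r3:7,r4:8,r5:Mul1
cycle 3: issue MUL r1<-Mul2 // r0:3,r1:Mul2,r2:Add1,r3:7,r4:8,r5:Mul1
cycle 4: issue ADD r5<-Add2 // r0:3,r1:Mul2,r2:Add1,r3:7,r4:8,r5:Add2
cycle 5: stall // r0:3,r1:Mul2,r2:Add1,r3:7,r4:8,r5:Add2
cycle 6: CDB Mul1=64; issue MUL r2<-Mul1 // r0:3,r1:Mul2,r2:Mul1,r3:7,r4:8,r5:Add2
cycle 7: stall // r0:3,r1:Mul2,r2:Mul1,r3:7,r4:8,r5:Add2
cycle 8: CDB Mul2=21; issue MUL r5<-Mul2 // r0:3,r1:21,r2:Mul1,r3:7,r4:8,r5:Mul2
cycle 9: CDB Add1=-55; issue ADD r3<-Add1 // r0:3,r1:21,r2:Mul1,r3:Add1,r4:8,r5:Mul2
cycle 10: - // r0:3,r1:21,r2:Mul1,r3:Add1,r4:8,r5:Mul2
cycle 11: CDB Mul1=24 // r0:3,r1:21,r2:24,r3:Add1,r4:8,r5:Mul2
cycle 12: CDB Add2=-47 // r0:3,r1:21,r2:24,r3:Add1,r4:8,r5:Mul2
cycle 13: - // r0:3,r1:21,r2:24,r3:Add1,r4:8,r5:Mul2
cycle 14: - // r0:3,r1:21,r2:24,r3:Add1,r4:8,r5:Mul2
cycle 15: - // r0:3,r1:21,r2:24,r3:Add1,r4:8,r5:Mul2
cycle 16: - // r0:3,r1:21,r2:24,r3:Add1,r4:8,r5:Mul2
cycle 17: CDB Mul2=-329 // r0:3,r1:21,r2:24,r3:Add1,r4:8,r5:-329
cycle 18: - // r0:3,r1:21,r2:24,r3:Add1,r4:8,r5:-329
cycle 19: - // r0:3,r1:21,r2:24,r3:Add1,r4:8,r5:-329
cycle 20: CDB Add1=-326 // r0:3,r1:21,r2:24,r3:-326,r4:8,r5:-329

STATUS = VALUE -329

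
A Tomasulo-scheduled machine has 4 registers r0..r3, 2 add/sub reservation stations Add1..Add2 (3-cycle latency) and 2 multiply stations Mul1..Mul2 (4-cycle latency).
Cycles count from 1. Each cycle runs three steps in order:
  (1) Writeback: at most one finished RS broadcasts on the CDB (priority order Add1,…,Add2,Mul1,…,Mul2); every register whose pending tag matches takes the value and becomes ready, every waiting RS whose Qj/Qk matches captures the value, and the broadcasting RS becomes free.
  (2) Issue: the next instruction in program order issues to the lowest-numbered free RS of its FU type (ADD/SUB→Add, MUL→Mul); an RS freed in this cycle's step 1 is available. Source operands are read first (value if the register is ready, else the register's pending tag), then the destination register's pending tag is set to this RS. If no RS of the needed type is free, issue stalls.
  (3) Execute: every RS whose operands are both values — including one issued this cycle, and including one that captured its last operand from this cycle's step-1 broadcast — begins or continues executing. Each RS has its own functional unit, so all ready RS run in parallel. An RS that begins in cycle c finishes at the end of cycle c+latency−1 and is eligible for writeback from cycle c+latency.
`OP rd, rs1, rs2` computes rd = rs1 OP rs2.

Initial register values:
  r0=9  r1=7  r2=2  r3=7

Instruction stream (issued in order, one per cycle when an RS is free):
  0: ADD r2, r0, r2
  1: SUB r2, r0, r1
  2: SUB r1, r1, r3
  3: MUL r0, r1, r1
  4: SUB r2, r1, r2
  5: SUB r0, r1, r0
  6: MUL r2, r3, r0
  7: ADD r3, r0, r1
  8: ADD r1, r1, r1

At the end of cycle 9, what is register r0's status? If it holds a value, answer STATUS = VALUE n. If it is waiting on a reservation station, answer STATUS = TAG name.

  c1: issue ADD r2<-Add1  regs: r0:9,r1:7,r2:Add1,r3:7
  c2: issue SUB r2<-Add2  regs: r0:9,r1:7,r2:Add2,r3:7
  c3: stall  regs: r0:9,r1:7,r2:Add2,r3:7
  c4: CDB Add1=11; issue SUB r1<-Add1  regs: r0:9,r1:Add1,r2:Add2,r3:7
  c5: CDB Add2=2; issue MUL r0<-Mul1  regs: r0:Mul1,r1:Add1,r2:2,r3:7
  c6: issue SUB r2<-Add2  regs: r0:Mul1,r1:Add1,r2:Add2,r3:7
  c7: CDB Add1=0; issue SUB r0<-Add1  regs: r0:Add1,r1:0,r2:Add2,r3:7
  c8: issue MUL r2<-Mul2  regs: r0:Add1,r1:0,r2:Mul2,r3:7
  c9: stall  regs: r0:Add1,r1:0,r2:Mul2,r3:7

STATUS = TAG Add1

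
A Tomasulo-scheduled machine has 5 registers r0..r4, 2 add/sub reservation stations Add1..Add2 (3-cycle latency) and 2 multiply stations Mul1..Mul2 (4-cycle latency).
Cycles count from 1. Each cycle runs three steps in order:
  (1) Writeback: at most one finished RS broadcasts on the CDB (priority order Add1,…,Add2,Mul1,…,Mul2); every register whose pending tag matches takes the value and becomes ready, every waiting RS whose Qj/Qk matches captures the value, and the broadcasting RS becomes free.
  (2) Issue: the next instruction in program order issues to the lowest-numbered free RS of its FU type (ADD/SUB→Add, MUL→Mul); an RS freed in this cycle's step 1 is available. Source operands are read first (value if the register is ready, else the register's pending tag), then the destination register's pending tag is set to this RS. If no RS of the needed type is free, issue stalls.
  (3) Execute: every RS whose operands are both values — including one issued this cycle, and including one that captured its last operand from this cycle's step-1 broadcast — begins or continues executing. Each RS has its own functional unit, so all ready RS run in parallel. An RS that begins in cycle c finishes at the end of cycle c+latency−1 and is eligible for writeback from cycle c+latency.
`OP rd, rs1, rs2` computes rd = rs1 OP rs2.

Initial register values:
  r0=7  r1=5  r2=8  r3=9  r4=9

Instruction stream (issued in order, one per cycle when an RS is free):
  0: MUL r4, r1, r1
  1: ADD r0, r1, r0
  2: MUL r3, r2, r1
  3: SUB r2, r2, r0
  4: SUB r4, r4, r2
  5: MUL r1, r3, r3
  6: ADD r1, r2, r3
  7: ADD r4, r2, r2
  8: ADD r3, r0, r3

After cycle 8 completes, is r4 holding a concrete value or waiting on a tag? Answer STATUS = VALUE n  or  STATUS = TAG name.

c1: issue MUL r4<-Mul1 | r0:7,r1:5,r2:8,r3:9,r4:Mul1
c2: issue ADD r0<-Add1 | r0:Add1,r1:5,r2:8,r3:9,r4:Mul1
c3: issue MUL r3<-Mul2 | r0:Add1,r1:5,r2:8,r3:Mul2,r4:Mul1
c4: issue SUB r2<-Add2 | r0:Add1,r1:5,r2:Add2,r3:Mul2,r4:Mul1
c5: CDB Add1=12; issue SUB r4<-Add1 | r0:12,r1:5,r2:Add2,r3:Mul2,r4:Add1
c6: CDB Mul1=25; issue MUL r1<-Mul1 | r0:12,r1:Mul1,r2:Add2,r3:Mul2,r4:Add1
c7: CDB Mul2=40; stall | r0:12,r1:Mul1,r2:Add2,r3:40,r4:Add1
c8: CDB Add2=-4; issue ADD r1<-Add2 | r0:12,r1:Add2,r2:-4,r3:40,r4:Add1

STATUS = TAG Add1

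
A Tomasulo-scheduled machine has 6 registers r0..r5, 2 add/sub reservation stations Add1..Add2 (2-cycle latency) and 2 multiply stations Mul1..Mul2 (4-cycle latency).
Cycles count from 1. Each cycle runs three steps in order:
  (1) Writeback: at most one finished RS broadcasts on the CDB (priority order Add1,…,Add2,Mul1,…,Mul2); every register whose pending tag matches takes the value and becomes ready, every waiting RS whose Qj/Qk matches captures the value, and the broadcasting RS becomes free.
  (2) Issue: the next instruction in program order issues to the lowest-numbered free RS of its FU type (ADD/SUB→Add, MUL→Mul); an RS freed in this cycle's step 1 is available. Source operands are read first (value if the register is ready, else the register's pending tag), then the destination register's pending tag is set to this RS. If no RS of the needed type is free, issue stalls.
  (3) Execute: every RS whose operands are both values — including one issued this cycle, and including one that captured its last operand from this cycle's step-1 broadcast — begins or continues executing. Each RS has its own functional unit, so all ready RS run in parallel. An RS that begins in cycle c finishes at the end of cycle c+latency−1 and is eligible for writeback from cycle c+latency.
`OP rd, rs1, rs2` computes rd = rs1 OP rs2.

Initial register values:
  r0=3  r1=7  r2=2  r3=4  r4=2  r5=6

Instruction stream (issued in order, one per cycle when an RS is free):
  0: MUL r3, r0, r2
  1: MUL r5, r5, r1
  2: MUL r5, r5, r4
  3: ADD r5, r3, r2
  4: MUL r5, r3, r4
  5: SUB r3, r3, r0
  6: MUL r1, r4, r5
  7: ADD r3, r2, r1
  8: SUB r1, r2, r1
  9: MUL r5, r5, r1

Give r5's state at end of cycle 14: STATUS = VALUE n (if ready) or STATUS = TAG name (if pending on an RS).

cycle 1: issue MUL r3<-Mul1 // r0:3,r1:7,r2:2,r3:Mul1,r4:2,r5:6
cycle 2: issue MUL r5<-Mul2 // r0:3,r1:7,r2:2,r3:Mul1,r4:2,r5:Mul2
cycle 3: stall // r0:3,r1:7,r2:2,r3:Mul1,r4:2,r5:Mul2
cycle 4: stall // r0:3,r1:7,r2:2,r3:Mul1,r4:2,r5:Mul2
cycle 5: CDB Mul1=6; issue MUL r5<-Mul1 // r0:3,r1:7,r2:2,r3:6,r4:2,r5:Mul1
cycle 6: CDB Mul2=42; issue ADD r5<-Add1 // r0:3,r1:7,r2:2,r3:6,r4:2,r5:Add1
cycle 7: issue MUL r5<-Mul2 // r0:3,r1:7,r2:2,r3:6,r4:2,r5:Mul2
cycle 8: CDB Add1=8; issue SUB r3<-Add1 // r0:3,r1:7,r2:2,r3:Add1,r4:2,r5:Mul2
cycle 9: stall // r0:3,r1:7,r2:2,r3:Add1,r4:2,r5:Mul2
cycle 10: CDB Add1=3; stall // r0:3,r1:7,r2:2,r3:3,r4:2,r5:Mul2
cycle 11: CDB Mul1=84; issue MUL r1<-Mul1 // r0:3,r1:Mul1,r2:2,r3:3,r4:2,r5:Mul2
cycle 12: CDB Mul2=12; issue ADD r3<-Add1 // r0:3,r1:Mul1,r2:2,r3:Add1,r4:2,r5:12
cycle 13: issue SUB r1<-Add2 // r0:3,r1:Add2,r2:2,r3:Add1,r4:2,r5:12
cycle 14: issue MUL r5<-Mul2 // r0:3,r1:Add2,r2:2,r3:Add1,r4:2,r5:Mul2

STATUS = TAG Mul2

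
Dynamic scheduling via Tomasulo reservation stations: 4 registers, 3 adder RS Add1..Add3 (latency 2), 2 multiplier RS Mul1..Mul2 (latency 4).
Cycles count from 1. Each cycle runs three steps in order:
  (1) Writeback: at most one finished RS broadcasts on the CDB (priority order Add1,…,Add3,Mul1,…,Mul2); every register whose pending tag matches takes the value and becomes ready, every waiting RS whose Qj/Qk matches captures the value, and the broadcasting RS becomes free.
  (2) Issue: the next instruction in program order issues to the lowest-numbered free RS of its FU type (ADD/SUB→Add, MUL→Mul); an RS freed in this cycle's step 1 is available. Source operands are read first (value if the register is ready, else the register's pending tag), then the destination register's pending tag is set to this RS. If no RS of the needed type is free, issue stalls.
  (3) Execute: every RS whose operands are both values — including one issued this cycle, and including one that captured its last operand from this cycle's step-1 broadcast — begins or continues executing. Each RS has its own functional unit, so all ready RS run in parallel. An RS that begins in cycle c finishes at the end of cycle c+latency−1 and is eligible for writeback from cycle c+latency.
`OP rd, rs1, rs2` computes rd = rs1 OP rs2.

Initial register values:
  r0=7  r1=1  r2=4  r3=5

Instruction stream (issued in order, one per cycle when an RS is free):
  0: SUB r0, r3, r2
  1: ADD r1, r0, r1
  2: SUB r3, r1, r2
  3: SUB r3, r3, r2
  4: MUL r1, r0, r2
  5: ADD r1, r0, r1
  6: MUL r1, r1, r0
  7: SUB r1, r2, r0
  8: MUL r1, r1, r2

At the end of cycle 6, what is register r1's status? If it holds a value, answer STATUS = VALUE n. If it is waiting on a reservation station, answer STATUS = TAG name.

  c1: issue SUB r0<-Add1  regs: r0:Add1,r1:1,r2:4,r3:5
  c2: issue ADD r1<-Add2  regs: r0:Add1,r1:Add2,r2:4,r3:5
  c3: CDB Add1=1; issue SUB r3<-Add1  regs: r0:1,r1:Add2,r2:4,r3:Add1
  c4: issue SUB r3<-Add3  regs: r0:1,r1:Add2,r2:4,r3:Add3
  c5: CDB Add2=2; issue MUL r1<-Mul1  regs: r0:1,r1:Mul1,r2:4,r3:Add3
  c6: issue ADD r1<-Add2  regs: r0:1,r1:Add2,r2:4,r3:Add3

STATUS = TAG Add2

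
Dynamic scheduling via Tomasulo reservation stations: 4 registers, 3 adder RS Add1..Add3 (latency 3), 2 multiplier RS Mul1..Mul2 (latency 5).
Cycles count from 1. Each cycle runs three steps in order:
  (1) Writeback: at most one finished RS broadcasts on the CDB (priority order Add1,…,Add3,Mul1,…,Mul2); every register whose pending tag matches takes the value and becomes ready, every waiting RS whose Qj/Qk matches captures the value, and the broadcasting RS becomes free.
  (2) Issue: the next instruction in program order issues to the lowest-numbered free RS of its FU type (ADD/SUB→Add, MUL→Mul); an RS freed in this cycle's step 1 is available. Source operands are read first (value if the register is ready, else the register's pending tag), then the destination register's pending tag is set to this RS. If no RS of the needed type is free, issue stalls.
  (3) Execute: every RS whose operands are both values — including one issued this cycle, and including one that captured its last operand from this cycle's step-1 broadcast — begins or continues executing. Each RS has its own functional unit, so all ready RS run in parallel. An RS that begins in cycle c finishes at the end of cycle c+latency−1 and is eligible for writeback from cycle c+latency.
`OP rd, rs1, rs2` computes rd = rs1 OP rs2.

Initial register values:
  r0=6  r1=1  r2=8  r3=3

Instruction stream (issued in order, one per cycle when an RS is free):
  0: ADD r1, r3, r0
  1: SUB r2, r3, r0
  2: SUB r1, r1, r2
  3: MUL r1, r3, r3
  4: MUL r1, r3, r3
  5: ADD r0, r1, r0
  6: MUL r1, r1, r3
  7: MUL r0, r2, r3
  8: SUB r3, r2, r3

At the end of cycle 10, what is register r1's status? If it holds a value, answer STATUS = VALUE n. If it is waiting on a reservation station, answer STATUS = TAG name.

STATUS = TAG Mul1

c1: issue ADD r1<-Add1 | r0:6,r1:Add1,r2:8,r3:3
c2: issue SUB r2<-Add2 | r0:6,r1:Add1,r2:Add2,r3:3
c3: issue SUB r1<-Add3 | r0:6,r1:Add3,r2:Add2,r3:3
c4: CDB Add1=9; issue MUL r1<-Mul1 | r0:6,r1:Mul1,r2:Add2,r3:3
c5: CDB Add2=-3; issue MUL r1<-Mul2 | r0:6,r1:Mul2,r2:-3,r3:3
c6: issue ADD r0<-Add1 | r0:Add1,r1:Mul2,r2:-3,r3:3
c7: stall | r0:Add1,r1:Mul2,r2:-3,r3:3
c8: CDB Add3=12; stall | r0:Add1,r1:Mul2,r2:-3,r3:3
c9: CDB Mul1=9; issue MUL r1<-Mul1 | r0:Add1,r1:Mul1,r2:-3,r3:3
c10: CDB Mul2=9; issue MUL r0<-Mul2 | r0:Mul2,r1:Mul1,r2:-3,r3:3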